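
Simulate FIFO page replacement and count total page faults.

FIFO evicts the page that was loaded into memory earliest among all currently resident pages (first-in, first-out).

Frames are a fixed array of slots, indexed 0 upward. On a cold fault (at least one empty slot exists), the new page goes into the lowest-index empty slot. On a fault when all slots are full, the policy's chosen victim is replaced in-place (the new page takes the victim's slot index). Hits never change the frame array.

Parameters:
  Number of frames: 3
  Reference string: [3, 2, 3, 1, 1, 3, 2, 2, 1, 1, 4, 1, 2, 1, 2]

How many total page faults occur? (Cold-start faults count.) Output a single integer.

Answer: 4

Derivation:
Step 0: ref 3 → FAULT, frames=[3,-,-]
Step 1: ref 2 → FAULT, frames=[3,2,-]
Step 2: ref 3 → HIT, frames=[3,2,-]
Step 3: ref 1 → FAULT, frames=[3,2,1]
Step 4: ref 1 → HIT, frames=[3,2,1]
Step 5: ref 3 → HIT, frames=[3,2,1]
Step 6: ref 2 → HIT, frames=[3,2,1]
Step 7: ref 2 → HIT, frames=[3,2,1]
Step 8: ref 1 → HIT, frames=[3,2,1]
Step 9: ref 1 → HIT, frames=[3,2,1]
Step 10: ref 4 → FAULT (evict 3), frames=[4,2,1]
Step 11: ref 1 → HIT, frames=[4,2,1]
Step 12: ref 2 → HIT, frames=[4,2,1]
Step 13: ref 1 → HIT, frames=[4,2,1]
Step 14: ref 2 → HIT, frames=[4,2,1]
Total faults: 4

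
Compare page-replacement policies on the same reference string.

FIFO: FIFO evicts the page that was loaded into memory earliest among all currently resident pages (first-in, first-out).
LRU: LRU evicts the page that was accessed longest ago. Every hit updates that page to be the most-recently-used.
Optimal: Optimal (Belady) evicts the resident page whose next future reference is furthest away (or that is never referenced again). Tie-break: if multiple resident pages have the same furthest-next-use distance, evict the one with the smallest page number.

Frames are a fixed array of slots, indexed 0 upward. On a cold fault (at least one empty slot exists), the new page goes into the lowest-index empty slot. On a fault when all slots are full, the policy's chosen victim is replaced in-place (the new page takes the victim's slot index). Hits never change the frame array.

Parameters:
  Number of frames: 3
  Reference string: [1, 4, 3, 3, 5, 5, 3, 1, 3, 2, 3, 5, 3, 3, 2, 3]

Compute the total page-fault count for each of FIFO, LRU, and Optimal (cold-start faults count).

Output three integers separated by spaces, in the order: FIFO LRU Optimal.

--- FIFO ---
  step 0: ref 1 -> FAULT, frames=[1,-,-] (faults so far: 1)
  step 1: ref 4 -> FAULT, frames=[1,4,-] (faults so far: 2)
  step 2: ref 3 -> FAULT, frames=[1,4,3] (faults so far: 3)
  step 3: ref 3 -> HIT, frames=[1,4,3] (faults so far: 3)
  step 4: ref 5 -> FAULT, evict 1, frames=[5,4,3] (faults so far: 4)
  step 5: ref 5 -> HIT, frames=[5,4,3] (faults so far: 4)
  step 6: ref 3 -> HIT, frames=[5,4,3] (faults so far: 4)
  step 7: ref 1 -> FAULT, evict 4, frames=[5,1,3] (faults so far: 5)
  step 8: ref 3 -> HIT, frames=[5,1,3] (faults so far: 5)
  step 9: ref 2 -> FAULT, evict 3, frames=[5,1,2] (faults so far: 6)
  step 10: ref 3 -> FAULT, evict 5, frames=[3,1,2] (faults so far: 7)
  step 11: ref 5 -> FAULT, evict 1, frames=[3,5,2] (faults so far: 8)
  step 12: ref 3 -> HIT, frames=[3,5,2] (faults so far: 8)
  step 13: ref 3 -> HIT, frames=[3,5,2] (faults so far: 8)
  step 14: ref 2 -> HIT, frames=[3,5,2] (faults so far: 8)
  step 15: ref 3 -> HIT, frames=[3,5,2] (faults so far: 8)
  FIFO total faults: 8
--- LRU ---
  step 0: ref 1 -> FAULT, frames=[1,-,-] (faults so far: 1)
  step 1: ref 4 -> FAULT, frames=[1,4,-] (faults so far: 2)
  step 2: ref 3 -> FAULT, frames=[1,4,3] (faults so far: 3)
  step 3: ref 3 -> HIT, frames=[1,4,3] (faults so far: 3)
  step 4: ref 5 -> FAULT, evict 1, frames=[5,4,3] (faults so far: 4)
  step 5: ref 5 -> HIT, frames=[5,4,3] (faults so far: 4)
  step 6: ref 3 -> HIT, frames=[5,4,3] (faults so far: 4)
  step 7: ref 1 -> FAULT, evict 4, frames=[5,1,3] (faults so far: 5)
  step 8: ref 3 -> HIT, frames=[5,1,3] (faults so far: 5)
  step 9: ref 2 -> FAULT, evict 5, frames=[2,1,3] (faults so far: 6)
  step 10: ref 3 -> HIT, frames=[2,1,3] (faults so far: 6)
  step 11: ref 5 -> FAULT, evict 1, frames=[2,5,3] (faults so far: 7)
  step 12: ref 3 -> HIT, frames=[2,5,3] (faults so far: 7)
  step 13: ref 3 -> HIT, frames=[2,5,3] (faults so far: 7)
  step 14: ref 2 -> HIT, frames=[2,5,3] (faults so far: 7)
  step 15: ref 3 -> HIT, frames=[2,5,3] (faults so far: 7)
  LRU total faults: 7
--- Optimal ---
  step 0: ref 1 -> FAULT, frames=[1,-,-] (faults so far: 1)
  step 1: ref 4 -> FAULT, frames=[1,4,-] (faults so far: 2)
  step 2: ref 3 -> FAULT, frames=[1,4,3] (faults so far: 3)
  step 3: ref 3 -> HIT, frames=[1,4,3] (faults so far: 3)
  step 4: ref 5 -> FAULT, evict 4, frames=[1,5,3] (faults so far: 4)
  step 5: ref 5 -> HIT, frames=[1,5,3] (faults so far: 4)
  step 6: ref 3 -> HIT, frames=[1,5,3] (faults so far: 4)
  step 7: ref 1 -> HIT, frames=[1,5,3] (faults so far: 4)
  step 8: ref 3 -> HIT, frames=[1,5,3] (faults so far: 4)
  step 9: ref 2 -> FAULT, evict 1, frames=[2,5,3] (faults so far: 5)
  step 10: ref 3 -> HIT, frames=[2,5,3] (faults so far: 5)
  step 11: ref 5 -> HIT, frames=[2,5,3] (faults so far: 5)
  step 12: ref 3 -> HIT, frames=[2,5,3] (faults so far: 5)
  step 13: ref 3 -> HIT, frames=[2,5,3] (faults so far: 5)
  step 14: ref 2 -> HIT, frames=[2,5,3] (faults so far: 5)
  step 15: ref 3 -> HIT, frames=[2,5,3] (faults so far: 5)
  Optimal total faults: 5

Answer: 8 7 5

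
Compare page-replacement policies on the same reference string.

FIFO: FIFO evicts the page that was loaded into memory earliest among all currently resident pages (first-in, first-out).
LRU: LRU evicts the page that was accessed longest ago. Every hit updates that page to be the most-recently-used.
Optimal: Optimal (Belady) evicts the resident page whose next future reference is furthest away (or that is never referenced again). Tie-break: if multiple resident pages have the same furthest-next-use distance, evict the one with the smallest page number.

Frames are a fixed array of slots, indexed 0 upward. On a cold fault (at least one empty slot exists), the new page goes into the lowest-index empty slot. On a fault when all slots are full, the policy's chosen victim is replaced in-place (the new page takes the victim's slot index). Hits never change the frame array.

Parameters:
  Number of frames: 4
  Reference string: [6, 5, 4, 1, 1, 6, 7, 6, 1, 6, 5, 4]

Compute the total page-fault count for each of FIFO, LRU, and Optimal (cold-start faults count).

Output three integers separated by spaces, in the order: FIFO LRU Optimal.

Answer: 8 7 6

Derivation:
--- FIFO ---
  step 0: ref 6 -> FAULT, frames=[6,-,-,-] (faults so far: 1)
  step 1: ref 5 -> FAULT, frames=[6,5,-,-] (faults so far: 2)
  step 2: ref 4 -> FAULT, frames=[6,5,4,-] (faults so far: 3)
  step 3: ref 1 -> FAULT, frames=[6,5,4,1] (faults so far: 4)
  step 4: ref 1 -> HIT, frames=[6,5,4,1] (faults so far: 4)
  step 5: ref 6 -> HIT, frames=[6,5,4,1] (faults so far: 4)
  step 6: ref 7 -> FAULT, evict 6, frames=[7,5,4,1] (faults so far: 5)
  step 7: ref 6 -> FAULT, evict 5, frames=[7,6,4,1] (faults so far: 6)
  step 8: ref 1 -> HIT, frames=[7,6,4,1] (faults so far: 6)
  step 9: ref 6 -> HIT, frames=[7,6,4,1] (faults so far: 6)
  step 10: ref 5 -> FAULT, evict 4, frames=[7,6,5,1] (faults so far: 7)
  step 11: ref 4 -> FAULT, evict 1, frames=[7,6,5,4] (faults so far: 8)
  FIFO total faults: 8
--- LRU ---
  step 0: ref 6 -> FAULT, frames=[6,-,-,-] (faults so far: 1)
  step 1: ref 5 -> FAULT, frames=[6,5,-,-] (faults so far: 2)
  step 2: ref 4 -> FAULT, frames=[6,5,4,-] (faults so far: 3)
  step 3: ref 1 -> FAULT, frames=[6,5,4,1] (faults so far: 4)
  step 4: ref 1 -> HIT, frames=[6,5,4,1] (faults so far: 4)
  step 5: ref 6 -> HIT, frames=[6,5,4,1] (faults so far: 4)
  step 6: ref 7 -> FAULT, evict 5, frames=[6,7,4,1] (faults so far: 5)
  step 7: ref 6 -> HIT, frames=[6,7,4,1] (faults so far: 5)
  step 8: ref 1 -> HIT, frames=[6,7,4,1] (faults so far: 5)
  step 9: ref 6 -> HIT, frames=[6,7,4,1] (faults so far: 5)
  step 10: ref 5 -> FAULT, evict 4, frames=[6,7,5,1] (faults so far: 6)
  step 11: ref 4 -> FAULT, evict 7, frames=[6,4,5,1] (faults so far: 7)
  LRU total faults: 7
--- Optimal ---
  step 0: ref 6 -> FAULT, frames=[6,-,-,-] (faults so far: 1)
  step 1: ref 5 -> FAULT, frames=[6,5,-,-] (faults so far: 2)
  step 2: ref 4 -> FAULT, frames=[6,5,4,-] (faults so far: 3)
  step 3: ref 1 -> FAULT, frames=[6,5,4,1] (faults so far: 4)
  step 4: ref 1 -> HIT, frames=[6,5,4,1] (faults so far: 4)
  step 5: ref 6 -> HIT, frames=[6,5,4,1] (faults so far: 4)
  step 6: ref 7 -> FAULT, evict 4, frames=[6,5,7,1] (faults so far: 5)
  step 7: ref 6 -> HIT, frames=[6,5,7,1] (faults so far: 5)
  step 8: ref 1 -> HIT, frames=[6,5,7,1] (faults so far: 5)
  step 9: ref 6 -> HIT, frames=[6,5,7,1] (faults so far: 5)
  step 10: ref 5 -> HIT, frames=[6,5,7,1] (faults so far: 5)
  step 11: ref 4 -> FAULT, evict 1, frames=[6,5,7,4] (faults so far: 6)
  Optimal total faults: 6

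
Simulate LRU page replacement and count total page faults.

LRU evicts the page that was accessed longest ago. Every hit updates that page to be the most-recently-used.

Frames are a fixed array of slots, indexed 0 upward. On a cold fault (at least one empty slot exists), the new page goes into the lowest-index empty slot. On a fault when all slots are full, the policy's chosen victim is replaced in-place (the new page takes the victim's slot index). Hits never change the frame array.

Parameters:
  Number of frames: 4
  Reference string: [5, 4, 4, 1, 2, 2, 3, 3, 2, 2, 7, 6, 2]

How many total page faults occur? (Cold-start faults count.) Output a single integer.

Step 0: ref 5 → FAULT, frames=[5,-,-,-]
Step 1: ref 4 → FAULT, frames=[5,4,-,-]
Step 2: ref 4 → HIT, frames=[5,4,-,-]
Step 3: ref 1 → FAULT, frames=[5,4,1,-]
Step 4: ref 2 → FAULT, frames=[5,4,1,2]
Step 5: ref 2 → HIT, frames=[5,4,1,2]
Step 6: ref 3 → FAULT (evict 5), frames=[3,4,1,2]
Step 7: ref 3 → HIT, frames=[3,4,1,2]
Step 8: ref 2 → HIT, frames=[3,4,1,2]
Step 9: ref 2 → HIT, frames=[3,4,1,2]
Step 10: ref 7 → FAULT (evict 4), frames=[3,7,1,2]
Step 11: ref 6 → FAULT (evict 1), frames=[3,7,6,2]
Step 12: ref 2 → HIT, frames=[3,7,6,2]
Total faults: 7

Answer: 7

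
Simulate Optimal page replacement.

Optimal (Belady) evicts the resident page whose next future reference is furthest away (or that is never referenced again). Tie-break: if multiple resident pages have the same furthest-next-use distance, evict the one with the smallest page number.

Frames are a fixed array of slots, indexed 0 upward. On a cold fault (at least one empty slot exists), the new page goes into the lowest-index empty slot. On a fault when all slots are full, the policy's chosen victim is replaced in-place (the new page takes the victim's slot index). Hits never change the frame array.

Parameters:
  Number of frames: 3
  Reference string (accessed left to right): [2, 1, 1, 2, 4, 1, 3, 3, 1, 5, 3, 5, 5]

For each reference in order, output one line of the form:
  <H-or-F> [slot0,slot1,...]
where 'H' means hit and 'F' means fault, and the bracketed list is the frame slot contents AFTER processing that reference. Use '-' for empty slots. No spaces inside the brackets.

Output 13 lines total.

F [2,-,-]
F [2,1,-]
H [2,1,-]
H [2,1,-]
F [2,1,4]
H [2,1,4]
F [3,1,4]
H [3,1,4]
H [3,1,4]
F [3,5,4]
H [3,5,4]
H [3,5,4]
H [3,5,4]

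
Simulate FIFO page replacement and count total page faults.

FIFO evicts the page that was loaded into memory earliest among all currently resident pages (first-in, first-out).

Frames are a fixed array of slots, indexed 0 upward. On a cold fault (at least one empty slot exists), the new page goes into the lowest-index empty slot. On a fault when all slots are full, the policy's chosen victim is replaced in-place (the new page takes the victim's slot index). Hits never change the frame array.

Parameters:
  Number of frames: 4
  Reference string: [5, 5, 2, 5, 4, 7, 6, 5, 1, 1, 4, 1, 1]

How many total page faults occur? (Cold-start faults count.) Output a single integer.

Step 0: ref 5 → FAULT, frames=[5,-,-,-]
Step 1: ref 5 → HIT, frames=[5,-,-,-]
Step 2: ref 2 → FAULT, frames=[5,2,-,-]
Step 3: ref 5 → HIT, frames=[5,2,-,-]
Step 4: ref 4 → FAULT, frames=[5,2,4,-]
Step 5: ref 7 → FAULT, frames=[5,2,4,7]
Step 6: ref 6 → FAULT (evict 5), frames=[6,2,4,7]
Step 7: ref 5 → FAULT (evict 2), frames=[6,5,4,7]
Step 8: ref 1 → FAULT (evict 4), frames=[6,5,1,7]
Step 9: ref 1 → HIT, frames=[6,5,1,7]
Step 10: ref 4 → FAULT (evict 7), frames=[6,5,1,4]
Step 11: ref 1 → HIT, frames=[6,5,1,4]
Step 12: ref 1 → HIT, frames=[6,5,1,4]
Total faults: 8

Answer: 8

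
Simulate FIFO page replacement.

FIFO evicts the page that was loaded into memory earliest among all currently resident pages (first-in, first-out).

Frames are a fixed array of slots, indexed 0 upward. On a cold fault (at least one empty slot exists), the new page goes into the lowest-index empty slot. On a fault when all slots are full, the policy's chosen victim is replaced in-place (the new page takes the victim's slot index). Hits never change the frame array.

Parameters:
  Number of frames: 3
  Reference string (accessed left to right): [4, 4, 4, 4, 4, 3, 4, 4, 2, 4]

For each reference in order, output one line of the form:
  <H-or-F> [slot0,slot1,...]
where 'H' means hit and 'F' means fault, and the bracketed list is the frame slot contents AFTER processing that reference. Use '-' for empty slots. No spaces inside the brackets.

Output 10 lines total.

F [4,-,-]
H [4,-,-]
H [4,-,-]
H [4,-,-]
H [4,-,-]
F [4,3,-]
H [4,3,-]
H [4,3,-]
F [4,3,2]
H [4,3,2]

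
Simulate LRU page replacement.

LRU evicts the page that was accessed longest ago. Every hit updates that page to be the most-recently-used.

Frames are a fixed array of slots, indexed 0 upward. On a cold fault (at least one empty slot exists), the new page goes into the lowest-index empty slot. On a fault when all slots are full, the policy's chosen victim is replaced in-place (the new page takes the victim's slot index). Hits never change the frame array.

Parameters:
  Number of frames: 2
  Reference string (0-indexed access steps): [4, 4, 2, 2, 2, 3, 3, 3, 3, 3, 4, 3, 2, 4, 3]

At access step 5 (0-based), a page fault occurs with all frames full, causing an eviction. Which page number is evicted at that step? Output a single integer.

Answer: 4

Derivation:
Step 0: ref 4 -> FAULT, frames=[4,-]
Step 1: ref 4 -> HIT, frames=[4,-]
Step 2: ref 2 -> FAULT, frames=[4,2]
Step 3: ref 2 -> HIT, frames=[4,2]
Step 4: ref 2 -> HIT, frames=[4,2]
Step 5: ref 3 -> FAULT, evict 4, frames=[3,2]
At step 5: evicted page 4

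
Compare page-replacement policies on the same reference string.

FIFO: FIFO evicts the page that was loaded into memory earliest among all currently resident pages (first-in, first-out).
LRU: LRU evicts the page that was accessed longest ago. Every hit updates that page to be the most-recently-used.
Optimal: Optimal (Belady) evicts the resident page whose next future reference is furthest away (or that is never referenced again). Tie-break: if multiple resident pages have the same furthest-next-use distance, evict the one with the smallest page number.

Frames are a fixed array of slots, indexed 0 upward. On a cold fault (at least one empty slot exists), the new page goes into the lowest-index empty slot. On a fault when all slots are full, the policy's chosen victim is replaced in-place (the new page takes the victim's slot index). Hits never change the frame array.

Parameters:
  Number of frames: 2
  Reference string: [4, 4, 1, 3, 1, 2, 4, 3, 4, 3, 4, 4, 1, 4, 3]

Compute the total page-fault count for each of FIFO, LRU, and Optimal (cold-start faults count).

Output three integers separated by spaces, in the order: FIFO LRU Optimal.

Answer: 9 8 7

Derivation:
--- FIFO ---
  step 0: ref 4 -> FAULT, frames=[4,-] (faults so far: 1)
  step 1: ref 4 -> HIT, frames=[4,-] (faults so far: 1)
  step 2: ref 1 -> FAULT, frames=[4,1] (faults so far: 2)
  step 3: ref 3 -> FAULT, evict 4, frames=[3,1] (faults so far: 3)
  step 4: ref 1 -> HIT, frames=[3,1] (faults so far: 3)
  step 5: ref 2 -> FAULT, evict 1, frames=[3,2] (faults so far: 4)
  step 6: ref 4 -> FAULT, evict 3, frames=[4,2] (faults so far: 5)
  step 7: ref 3 -> FAULT, evict 2, frames=[4,3] (faults so far: 6)
  step 8: ref 4 -> HIT, frames=[4,3] (faults so far: 6)
  step 9: ref 3 -> HIT, frames=[4,3] (faults so far: 6)
  step 10: ref 4 -> HIT, frames=[4,3] (faults so far: 6)
  step 11: ref 4 -> HIT, frames=[4,3] (faults so far: 6)
  step 12: ref 1 -> FAULT, evict 4, frames=[1,3] (faults so far: 7)
  step 13: ref 4 -> FAULT, evict 3, frames=[1,4] (faults so far: 8)
  step 14: ref 3 -> FAULT, evict 1, frames=[3,4] (faults so far: 9)
  FIFO total faults: 9
--- LRU ---
  step 0: ref 4 -> FAULT, frames=[4,-] (faults so far: 1)
  step 1: ref 4 -> HIT, frames=[4,-] (faults so far: 1)
  step 2: ref 1 -> FAULT, frames=[4,1] (faults so far: 2)
  step 3: ref 3 -> FAULT, evict 4, frames=[3,1] (faults so far: 3)
  step 4: ref 1 -> HIT, frames=[3,1] (faults so far: 3)
  step 5: ref 2 -> FAULT, evict 3, frames=[2,1] (faults so far: 4)
  step 6: ref 4 -> FAULT, evict 1, frames=[2,4] (faults so far: 5)
  step 7: ref 3 -> FAULT, evict 2, frames=[3,4] (faults so far: 6)
  step 8: ref 4 -> HIT, frames=[3,4] (faults so far: 6)
  step 9: ref 3 -> HIT, frames=[3,4] (faults so far: 6)
  step 10: ref 4 -> HIT, frames=[3,4] (faults so far: 6)
  step 11: ref 4 -> HIT, frames=[3,4] (faults so far: 6)
  step 12: ref 1 -> FAULT, evict 3, frames=[1,4] (faults so far: 7)
  step 13: ref 4 -> HIT, frames=[1,4] (faults so far: 7)
  step 14: ref 3 -> FAULT, evict 1, frames=[3,4] (faults so far: 8)
  LRU total faults: 8
--- Optimal ---
  step 0: ref 4 -> FAULT, frames=[4,-] (faults so far: 1)
  step 1: ref 4 -> HIT, frames=[4,-] (faults so far: 1)
  step 2: ref 1 -> FAULT, frames=[4,1] (faults so far: 2)
  step 3: ref 3 -> FAULT, evict 4, frames=[3,1] (faults so far: 3)
  step 4: ref 1 -> HIT, frames=[3,1] (faults so far: 3)
  step 5: ref 2 -> FAULT, evict 1, frames=[3,2] (faults so far: 4)
  step 6: ref 4 -> FAULT, evict 2, frames=[3,4] (faults so far: 5)
  step 7: ref 3 -> HIT, frames=[3,4] (faults so far: 5)
  step 8: ref 4 -> HIT, frames=[3,4] (faults so far: 5)
  step 9: ref 3 -> HIT, frames=[3,4] (faults so far: 5)
  step 10: ref 4 -> HIT, frames=[3,4] (faults so far: 5)
  step 11: ref 4 -> HIT, frames=[3,4] (faults so far: 5)
  step 12: ref 1 -> FAULT, evict 3, frames=[1,4] (faults so far: 6)
  step 13: ref 4 -> HIT, frames=[1,4] (faults so far: 6)
  step 14: ref 3 -> FAULT, evict 1, frames=[3,4] (faults so far: 7)
  Optimal total faults: 7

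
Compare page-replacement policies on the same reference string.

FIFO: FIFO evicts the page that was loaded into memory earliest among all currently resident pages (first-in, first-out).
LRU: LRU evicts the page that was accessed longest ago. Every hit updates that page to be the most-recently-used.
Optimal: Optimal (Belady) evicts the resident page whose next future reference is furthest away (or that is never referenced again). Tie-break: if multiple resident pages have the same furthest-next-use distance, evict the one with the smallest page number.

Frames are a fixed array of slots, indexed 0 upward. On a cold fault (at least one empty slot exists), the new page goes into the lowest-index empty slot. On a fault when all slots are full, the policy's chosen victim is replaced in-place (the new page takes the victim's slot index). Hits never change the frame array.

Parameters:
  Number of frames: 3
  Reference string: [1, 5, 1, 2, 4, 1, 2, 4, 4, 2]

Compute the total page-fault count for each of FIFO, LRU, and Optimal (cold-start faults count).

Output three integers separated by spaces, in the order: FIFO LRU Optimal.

Answer: 5 4 4

Derivation:
--- FIFO ---
  step 0: ref 1 -> FAULT, frames=[1,-,-] (faults so far: 1)
  step 1: ref 5 -> FAULT, frames=[1,5,-] (faults so far: 2)
  step 2: ref 1 -> HIT, frames=[1,5,-] (faults so far: 2)
  step 3: ref 2 -> FAULT, frames=[1,5,2] (faults so far: 3)
  step 4: ref 4 -> FAULT, evict 1, frames=[4,5,2] (faults so far: 4)
  step 5: ref 1 -> FAULT, evict 5, frames=[4,1,2] (faults so far: 5)
  step 6: ref 2 -> HIT, frames=[4,1,2] (faults so far: 5)
  step 7: ref 4 -> HIT, frames=[4,1,2] (faults so far: 5)
  step 8: ref 4 -> HIT, frames=[4,1,2] (faults so far: 5)
  step 9: ref 2 -> HIT, frames=[4,1,2] (faults so far: 5)
  FIFO total faults: 5
--- LRU ---
  step 0: ref 1 -> FAULT, frames=[1,-,-] (faults so far: 1)
  step 1: ref 5 -> FAULT, frames=[1,5,-] (faults so far: 2)
  step 2: ref 1 -> HIT, frames=[1,5,-] (faults so far: 2)
  step 3: ref 2 -> FAULT, frames=[1,5,2] (faults so far: 3)
  step 4: ref 4 -> FAULT, evict 5, frames=[1,4,2] (faults so far: 4)
  step 5: ref 1 -> HIT, frames=[1,4,2] (faults so far: 4)
  step 6: ref 2 -> HIT, frames=[1,4,2] (faults so far: 4)
  step 7: ref 4 -> HIT, frames=[1,4,2] (faults so far: 4)
  step 8: ref 4 -> HIT, frames=[1,4,2] (faults so far: 4)
  step 9: ref 2 -> HIT, frames=[1,4,2] (faults so far: 4)
  LRU total faults: 4
--- Optimal ---
  step 0: ref 1 -> FAULT, frames=[1,-,-] (faults so far: 1)
  step 1: ref 5 -> FAULT, frames=[1,5,-] (faults so far: 2)
  step 2: ref 1 -> HIT, frames=[1,5,-] (faults so far: 2)
  step 3: ref 2 -> FAULT, frames=[1,5,2] (faults so far: 3)
  step 4: ref 4 -> FAULT, evict 5, frames=[1,4,2] (faults so far: 4)
  step 5: ref 1 -> HIT, frames=[1,4,2] (faults so far: 4)
  step 6: ref 2 -> HIT, frames=[1,4,2] (faults so far: 4)
  step 7: ref 4 -> HIT, frames=[1,4,2] (faults so far: 4)
  step 8: ref 4 -> HIT, frames=[1,4,2] (faults so far: 4)
  step 9: ref 2 -> HIT, frames=[1,4,2] (faults so far: 4)
  Optimal total faults: 4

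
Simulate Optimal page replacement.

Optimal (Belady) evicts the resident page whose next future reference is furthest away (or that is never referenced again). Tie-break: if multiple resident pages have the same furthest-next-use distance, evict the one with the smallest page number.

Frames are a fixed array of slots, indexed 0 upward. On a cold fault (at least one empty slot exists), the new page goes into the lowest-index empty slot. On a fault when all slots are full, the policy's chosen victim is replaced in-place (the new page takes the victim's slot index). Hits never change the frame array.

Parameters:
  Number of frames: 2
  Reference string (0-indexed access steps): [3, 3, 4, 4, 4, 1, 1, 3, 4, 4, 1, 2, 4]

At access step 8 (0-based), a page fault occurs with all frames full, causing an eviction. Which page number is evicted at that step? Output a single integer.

Answer: 3

Derivation:
Step 0: ref 3 -> FAULT, frames=[3,-]
Step 1: ref 3 -> HIT, frames=[3,-]
Step 2: ref 4 -> FAULT, frames=[3,4]
Step 3: ref 4 -> HIT, frames=[3,4]
Step 4: ref 4 -> HIT, frames=[3,4]
Step 5: ref 1 -> FAULT, evict 4, frames=[3,1]
Step 6: ref 1 -> HIT, frames=[3,1]
Step 7: ref 3 -> HIT, frames=[3,1]
Step 8: ref 4 -> FAULT, evict 3, frames=[4,1]
At step 8: evicted page 3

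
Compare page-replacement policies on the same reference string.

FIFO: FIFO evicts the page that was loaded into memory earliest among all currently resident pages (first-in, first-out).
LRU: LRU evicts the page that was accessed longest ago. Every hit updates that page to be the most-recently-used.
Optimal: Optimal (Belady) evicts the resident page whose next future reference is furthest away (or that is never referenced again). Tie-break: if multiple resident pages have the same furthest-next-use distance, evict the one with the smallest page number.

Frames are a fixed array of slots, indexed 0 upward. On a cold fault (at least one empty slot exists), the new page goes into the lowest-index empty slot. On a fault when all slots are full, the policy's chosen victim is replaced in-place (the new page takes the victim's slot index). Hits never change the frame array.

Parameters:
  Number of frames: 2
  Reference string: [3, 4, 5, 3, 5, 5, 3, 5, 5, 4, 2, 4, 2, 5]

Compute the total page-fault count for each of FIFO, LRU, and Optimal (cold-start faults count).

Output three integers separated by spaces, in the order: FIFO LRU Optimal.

Answer: 7 7 6

Derivation:
--- FIFO ---
  step 0: ref 3 -> FAULT, frames=[3,-] (faults so far: 1)
  step 1: ref 4 -> FAULT, frames=[3,4] (faults so far: 2)
  step 2: ref 5 -> FAULT, evict 3, frames=[5,4] (faults so far: 3)
  step 3: ref 3 -> FAULT, evict 4, frames=[5,3] (faults so far: 4)
  step 4: ref 5 -> HIT, frames=[5,3] (faults so far: 4)
  step 5: ref 5 -> HIT, frames=[5,3] (faults so far: 4)
  step 6: ref 3 -> HIT, frames=[5,3] (faults so far: 4)
  step 7: ref 5 -> HIT, frames=[5,3] (faults so far: 4)
  step 8: ref 5 -> HIT, frames=[5,3] (faults so far: 4)
  step 9: ref 4 -> FAULT, evict 5, frames=[4,3] (faults so far: 5)
  step 10: ref 2 -> FAULT, evict 3, frames=[4,2] (faults so far: 6)
  step 11: ref 4 -> HIT, frames=[4,2] (faults so far: 6)
  step 12: ref 2 -> HIT, frames=[4,2] (faults so far: 6)
  step 13: ref 5 -> FAULT, evict 4, frames=[5,2] (faults so far: 7)
  FIFO total faults: 7
--- LRU ---
  step 0: ref 3 -> FAULT, frames=[3,-] (faults so far: 1)
  step 1: ref 4 -> FAULT, frames=[3,4] (faults so far: 2)
  step 2: ref 5 -> FAULT, evict 3, frames=[5,4] (faults so far: 3)
  step 3: ref 3 -> FAULT, evict 4, frames=[5,3] (faults so far: 4)
  step 4: ref 5 -> HIT, frames=[5,3] (faults so far: 4)
  step 5: ref 5 -> HIT, frames=[5,3] (faults so far: 4)
  step 6: ref 3 -> HIT, frames=[5,3] (faults so far: 4)
  step 7: ref 5 -> HIT, frames=[5,3] (faults so far: 4)
  step 8: ref 5 -> HIT, frames=[5,3] (faults so far: 4)
  step 9: ref 4 -> FAULT, evict 3, frames=[5,4] (faults so far: 5)
  step 10: ref 2 -> FAULT, evict 5, frames=[2,4] (faults so far: 6)
  step 11: ref 4 -> HIT, frames=[2,4] (faults so far: 6)
  step 12: ref 2 -> HIT, frames=[2,4] (faults so far: 6)
  step 13: ref 5 -> FAULT, evict 4, frames=[2,5] (faults so far: 7)
  LRU total faults: 7
--- Optimal ---
  step 0: ref 3 -> FAULT, frames=[3,-] (faults so far: 1)
  step 1: ref 4 -> FAULT, frames=[3,4] (faults so far: 2)
  step 2: ref 5 -> FAULT, evict 4, frames=[3,5] (faults so far: 3)
  step 3: ref 3 -> HIT, frames=[3,5] (faults so far: 3)
  step 4: ref 5 -> HIT, frames=[3,5] (faults so far: 3)
  step 5: ref 5 -> HIT, frames=[3,5] (faults so far: 3)
  step 6: ref 3 -> HIT, frames=[3,5] (faults so far: 3)
  step 7: ref 5 -> HIT, frames=[3,5] (faults so far: 3)
  step 8: ref 5 -> HIT, frames=[3,5] (faults so far: 3)
  step 9: ref 4 -> FAULT, evict 3, frames=[4,5] (faults so far: 4)
  step 10: ref 2 -> FAULT, evict 5, frames=[4,2] (faults so far: 5)
  step 11: ref 4 -> HIT, frames=[4,2] (faults so far: 5)
  step 12: ref 2 -> HIT, frames=[4,2] (faults so far: 5)
  step 13: ref 5 -> FAULT, evict 2, frames=[4,5] (faults so far: 6)
  Optimal total faults: 6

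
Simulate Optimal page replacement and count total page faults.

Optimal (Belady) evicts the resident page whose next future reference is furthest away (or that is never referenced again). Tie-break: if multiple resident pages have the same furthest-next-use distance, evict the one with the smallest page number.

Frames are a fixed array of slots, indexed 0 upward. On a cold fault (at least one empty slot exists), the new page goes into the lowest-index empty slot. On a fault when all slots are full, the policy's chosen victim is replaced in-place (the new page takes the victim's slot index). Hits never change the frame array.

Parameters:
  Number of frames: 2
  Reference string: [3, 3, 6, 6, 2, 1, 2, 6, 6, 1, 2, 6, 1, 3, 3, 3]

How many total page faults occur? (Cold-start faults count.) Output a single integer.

Answer: 8

Derivation:
Step 0: ref 3 → FAULT, frames=[3,-]
Step 1: ref 3 → HIT, frames=[3,-]
Step 2: ref 6 → FAULT, frames=[3,6]
Step 3: ref 6 → HIT, frames=[3,6]
Step 4: ref 2 → FAULT (evict 3), frames=[2,6]
Step 5: ref 1 → FAULT (evict 6), frames=[2,1]
Step 6: ref 2 → HIT, frames=[2,1]
Step 7: ref 6 → FAULT (evict 2), frames=[6,1]
Step 8: ref 6 → HIT, frames=[6,1]
Step 9: ref 1 → HIT, frames=[6,1]
Step 10: ref 2 → FAULT (evict 1), frames=[6,2]
Step 11: ref 6 → HIT, frames=[6,2]
Step 12: ref 1 → FAULT (evict 2), frames=[6,1]
Step 13: ref 3 → FAULT (evict 1), frames=[6,3]
Step 14: ref 3 → HIT, frames=[6,3]
Step 15: ref 3 → HIT, frames=[6,3]
Total faults: 8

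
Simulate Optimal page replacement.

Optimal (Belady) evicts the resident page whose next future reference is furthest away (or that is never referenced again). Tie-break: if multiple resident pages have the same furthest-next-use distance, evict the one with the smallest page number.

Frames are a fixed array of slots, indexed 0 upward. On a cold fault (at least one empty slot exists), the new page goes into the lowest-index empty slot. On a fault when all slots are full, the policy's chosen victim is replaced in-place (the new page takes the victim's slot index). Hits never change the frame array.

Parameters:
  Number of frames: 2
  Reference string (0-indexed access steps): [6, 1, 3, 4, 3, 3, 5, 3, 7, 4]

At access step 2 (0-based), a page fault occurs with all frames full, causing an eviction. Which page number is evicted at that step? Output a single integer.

Answer: 1

Derivation:
Step 0: ref 6 -> FAULT, frames=[6,-]
Step 1: ref 1 -> FAULT, frames=[6,1]
Step 2: ref 3 -> FAULT, evict 1, frames=[6,3]
At step 2: evicted page 1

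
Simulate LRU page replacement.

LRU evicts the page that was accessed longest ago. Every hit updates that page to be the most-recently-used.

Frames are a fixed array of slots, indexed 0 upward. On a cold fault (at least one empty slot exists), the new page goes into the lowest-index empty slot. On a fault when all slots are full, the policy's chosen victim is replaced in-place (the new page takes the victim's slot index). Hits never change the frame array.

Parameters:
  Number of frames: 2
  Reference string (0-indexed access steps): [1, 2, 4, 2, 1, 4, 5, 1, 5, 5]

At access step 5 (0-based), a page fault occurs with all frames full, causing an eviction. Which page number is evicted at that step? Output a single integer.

Step 0: ref 1 -> FAULT, frames=[1,-]
Step 1: ref 2 -> FAULT, frames=[1,2]
Step 2: ref 4 -> FAULT, evict 1, frames=[4,2]
Step 3: ref 2 -> HIT, frames=[4,2]
Step 4: ref 1 -> FAULT, evict 4, frames=[1,2]
Step 5: ref 4 -> FAULT, evict 2, frames=[1,4]
At step 5: evicted page 2

Answer: 2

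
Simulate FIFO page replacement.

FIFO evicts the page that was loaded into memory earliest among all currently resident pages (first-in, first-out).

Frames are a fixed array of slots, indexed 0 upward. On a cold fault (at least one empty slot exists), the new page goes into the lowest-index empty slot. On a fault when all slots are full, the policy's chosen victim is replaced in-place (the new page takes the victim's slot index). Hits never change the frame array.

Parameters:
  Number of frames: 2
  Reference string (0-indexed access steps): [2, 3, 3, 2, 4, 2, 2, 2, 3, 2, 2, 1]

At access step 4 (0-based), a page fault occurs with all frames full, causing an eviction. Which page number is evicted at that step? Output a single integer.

Answer: 2

Derivation:
Step 0: ref 2 -> FAULT, frames=[2,-]
Step 1: ref 3 -> FAULT, frames=[2,3]
Step 2: ref 3 -> HIT, frames=[2,3]
Step 3: ref 2 -> HIT, frames=[2,3]
Step 4: ref 4 -> FAULT, evict 2, frames=[4,3]
At step 4: evicted page 2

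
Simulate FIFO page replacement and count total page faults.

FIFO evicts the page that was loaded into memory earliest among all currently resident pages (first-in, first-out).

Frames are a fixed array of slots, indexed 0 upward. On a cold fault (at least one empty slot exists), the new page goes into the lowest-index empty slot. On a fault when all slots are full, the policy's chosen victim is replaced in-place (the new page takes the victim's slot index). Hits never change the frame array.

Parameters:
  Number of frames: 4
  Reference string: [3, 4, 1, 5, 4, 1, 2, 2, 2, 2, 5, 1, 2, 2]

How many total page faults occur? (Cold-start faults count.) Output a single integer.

Step 0: ref 3 → FAULT, frames=[3,-,-,-]
Step 1: ref 4 → FAULT, frames=[3,4,-,-]
Step 2: ref 1 → FAULT, frames=[3,4,1,-]
Step 3: ref 5 → FAULT, frames=[3,4,1,5]
Step 4: ref 4 → HIT, frames=[3,4,1,5]
Step 5: ref 1 → HIT, frames=[3,4,1,5]
Step 6: ref 2 → FAULT (evict 3), frames=[2,4,1,5]
Step 7: ref 2 → HIT, frames=[2,4,1,5]
Step 8: ref 2 → HIT, frames=[2,4,1,5]
Step 9: ref 2 → HIT, frames=[2,4,1,5]
Step 10: ref 5 → HIT, frames=[2,4,1,5]
Step 11: ref 1 → HIT, frames=[2,4,1,5]
Step 12: ref 2 → HIT, frames=[2,4,1,5]
Step 13: ref 2 → HIT, frames=[2,4,1,5]
Total faults: 5

Answer: 5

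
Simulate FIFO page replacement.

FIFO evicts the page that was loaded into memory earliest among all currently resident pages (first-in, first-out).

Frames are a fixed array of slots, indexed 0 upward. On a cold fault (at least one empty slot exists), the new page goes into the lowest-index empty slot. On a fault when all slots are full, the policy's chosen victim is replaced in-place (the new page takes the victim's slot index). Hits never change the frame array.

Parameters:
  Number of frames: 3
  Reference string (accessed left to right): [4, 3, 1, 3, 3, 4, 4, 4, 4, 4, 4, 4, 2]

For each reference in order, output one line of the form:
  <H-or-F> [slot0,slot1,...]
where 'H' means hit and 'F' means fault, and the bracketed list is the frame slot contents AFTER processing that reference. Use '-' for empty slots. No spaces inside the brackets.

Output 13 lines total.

F [4,-,-]
F [4,3,-]
F [4,3,1]
H [4,3,1]
H [4,3,1]
H [4,3,1]
H [4,3,1]
H [4,3,1]
H [4,3,1]
H [4,3,1]
H [4,3,1]
H [4,3,1]
F [2,3,1]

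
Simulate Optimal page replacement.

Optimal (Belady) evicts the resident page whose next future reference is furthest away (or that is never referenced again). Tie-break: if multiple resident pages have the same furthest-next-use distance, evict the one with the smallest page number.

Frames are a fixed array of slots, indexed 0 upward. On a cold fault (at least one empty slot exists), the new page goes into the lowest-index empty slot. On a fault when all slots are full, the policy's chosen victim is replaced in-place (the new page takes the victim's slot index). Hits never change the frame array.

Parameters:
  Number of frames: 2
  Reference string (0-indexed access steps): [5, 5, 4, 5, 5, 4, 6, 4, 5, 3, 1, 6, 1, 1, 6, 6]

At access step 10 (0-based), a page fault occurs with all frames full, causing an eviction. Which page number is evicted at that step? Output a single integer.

Answer: 3

Derivation:
Step 0: ref 5 -> FAULT, frames=[5,-]
Step 1: ref 5 -> HIT, frames=[5,-]
Step 2: ref 4 -> FAULT, frames=[5,4]
Step 3: ref 5 -> HIT, frames=[5,4]
Step 4: ref 5 -> HIT, frames=[5,4]
Step 5: ref 4 -> HIT, frames=[5,4]
Step 6: ref 6 -> FAULT, evict 5, frames=[6,4]
Step 7: ref 4 -> HIT, frames=[6,4]
Step 8: ref 5 -> FAULT, evict 4, frames=[6,5]
Step 9: ref 3 -> FAULT, evict 5, frames=[6,3]
Step 10: ref 1 -> FAULT, evict 3, frames=[6,1]
At step 10: evicted page 3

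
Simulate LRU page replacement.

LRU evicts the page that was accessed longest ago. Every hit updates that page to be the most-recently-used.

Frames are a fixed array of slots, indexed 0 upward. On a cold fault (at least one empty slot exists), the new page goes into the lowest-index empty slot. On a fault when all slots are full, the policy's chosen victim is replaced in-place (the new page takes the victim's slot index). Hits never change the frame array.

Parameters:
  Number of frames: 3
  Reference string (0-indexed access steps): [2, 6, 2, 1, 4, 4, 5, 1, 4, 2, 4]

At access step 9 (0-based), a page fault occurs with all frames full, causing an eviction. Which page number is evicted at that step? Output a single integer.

Answer: 5

Derivation:
Step 0: ref 2 -> FAULT, frames=[2,-,-]
Step 1: ref 6 -> FAULT, frames=[2,6,-]
Step 2: ref 2 -> HIT, frames=[2,6,-]
Step 3: ref 1 -> FAULT, frames=[2,6,1]
Step 4: ref 4 -> FAULT, evict 6, frames=[2,4,1]
Step 5: ref 4 -> HIT, frames=[2,4,1]
Step 6: ref 5 -> FAULT, evict 2, frames=[5,4,1]
Step 7: ref 1 -> HIT, frames=[5,4,1]
Step 8: ref 4 -> HIT, frames=[5,4,1]
Step 9: ref 2 -> FAULT, evict 5, frames=[2,4,1]
At step 9: evicted page 5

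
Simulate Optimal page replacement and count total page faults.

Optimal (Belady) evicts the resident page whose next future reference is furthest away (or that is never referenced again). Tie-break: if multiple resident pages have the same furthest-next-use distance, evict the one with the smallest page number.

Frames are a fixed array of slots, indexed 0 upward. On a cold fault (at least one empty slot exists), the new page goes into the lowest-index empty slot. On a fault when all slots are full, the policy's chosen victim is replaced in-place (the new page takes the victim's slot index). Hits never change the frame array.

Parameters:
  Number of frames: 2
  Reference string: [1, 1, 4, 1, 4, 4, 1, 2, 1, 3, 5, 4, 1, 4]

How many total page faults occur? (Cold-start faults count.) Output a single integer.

Answer: 6

Derivation:
Step 0: ref 1 → FAULT, frames=[1,-]
Step 1: ref 1 → HIT, frames=[1,-]
Step 2: ref 4 → FAULT, frames=[1,4]
Step 3: ref 1 → HIT, frames=[1,4]
Step 4: ref 4 → HIT, frames=[1,4]
Step 5: ref 4 → HIT, frames=[1,4]
Step 6: ref 1 → HIT, frames=[1,4]
Step 7: ref 2 → FAULT (evict 4), frames=[1,2]
Step 8: ref 1 → HIT, frames=[1,2]
Step 9: ref 3 → FAULT (evict 2), frames=[1,3]
Step 10: ref 5 → FAULT (evict 3), frames=[1,5]
Step 11: ref 4 → FAULT (evict 5), frames=[1,4]
Step 12: ref 1 → HIT, frames=[1,4]
Step 13: ref 4 → HIT, frames=[1,4]
Total faults: 6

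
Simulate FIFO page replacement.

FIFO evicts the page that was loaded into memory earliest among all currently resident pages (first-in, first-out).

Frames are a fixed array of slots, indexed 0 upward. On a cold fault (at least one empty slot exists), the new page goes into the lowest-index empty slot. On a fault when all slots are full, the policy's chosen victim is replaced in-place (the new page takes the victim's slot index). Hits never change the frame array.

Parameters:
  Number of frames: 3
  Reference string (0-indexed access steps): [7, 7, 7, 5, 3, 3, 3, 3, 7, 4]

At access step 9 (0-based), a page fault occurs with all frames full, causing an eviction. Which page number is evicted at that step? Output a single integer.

Step 0: ref 7 -> FAULT, frames=[7,-,-]
Step 1: ref 7 -> HIT, frames=[7,-,-]
Step 2: ref 7 -> HIT, frames=[7,-,-]
Step 3: ref 5 -> FAULT, frames=[7,5,-]
Step 4: ref 3 -> FAULT, frames=[7,5,3]
Step 5: ref 3 -> HIT, frames=[7,5,3]
Step 6: ref 3 -> HIT, frames=[7,5,3]
Step 7: ref 3 -> HIT, frames=[7,5,3]
Step 8: ref 7 -> HIT, frames=[7,5,3]
Step 9: ref 4 -> FAULT, evict 7, frames=[4,5,3]
At step 9: evicted page 7

Answer: 7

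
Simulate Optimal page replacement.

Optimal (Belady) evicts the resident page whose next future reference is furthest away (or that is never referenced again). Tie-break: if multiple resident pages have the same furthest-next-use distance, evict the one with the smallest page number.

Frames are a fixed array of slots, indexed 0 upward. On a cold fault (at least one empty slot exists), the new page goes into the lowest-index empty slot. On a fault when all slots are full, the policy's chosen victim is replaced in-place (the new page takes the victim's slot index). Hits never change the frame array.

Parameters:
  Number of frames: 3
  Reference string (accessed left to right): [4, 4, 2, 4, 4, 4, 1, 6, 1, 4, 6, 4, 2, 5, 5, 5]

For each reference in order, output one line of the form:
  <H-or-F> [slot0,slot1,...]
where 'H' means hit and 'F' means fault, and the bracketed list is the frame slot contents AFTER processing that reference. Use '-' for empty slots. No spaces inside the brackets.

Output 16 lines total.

F [4,-,-]
H [4,-,-]
F [4,2,-]
H [4,2,-]
H [4,2,-]
H [4,2,-]
F [4,2,1]
F [4,6,1]
H [4,6,1]
H [4,6,1]
H [4,6,1]
H [4,6,1]
F [4,6,2]
F [4,6,5]
H [4,6,5]
H [4,6,5]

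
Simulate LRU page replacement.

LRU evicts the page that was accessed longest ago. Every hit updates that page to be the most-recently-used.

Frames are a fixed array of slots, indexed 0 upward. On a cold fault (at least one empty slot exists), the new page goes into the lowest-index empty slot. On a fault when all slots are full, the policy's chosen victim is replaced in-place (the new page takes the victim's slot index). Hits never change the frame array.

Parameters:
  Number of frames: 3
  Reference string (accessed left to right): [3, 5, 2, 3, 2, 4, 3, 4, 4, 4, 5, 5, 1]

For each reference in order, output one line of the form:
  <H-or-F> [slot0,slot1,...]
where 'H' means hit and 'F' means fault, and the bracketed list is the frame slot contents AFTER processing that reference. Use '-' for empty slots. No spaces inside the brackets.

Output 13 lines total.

F [3,-,-]
F [3,5,-]
F [3,5,2]
H [3,5,2]
H [3,5,2]
F [3,4,2]
H [3,4,2]
H [3,4,2]
H [3,4,2]
H [3,4,2]
F [3,4,5]
H [3,4,5]
F [1,4,5]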